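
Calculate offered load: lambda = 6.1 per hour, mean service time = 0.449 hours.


Offered load a = lambda * E[S] = 6.1 * 0.449 = 2.74 Erlangs

2.74 Erlangs


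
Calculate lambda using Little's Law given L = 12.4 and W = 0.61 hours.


lambda = L / W = 12.4 / 0.61 = 20.33 per hour

20.33 per hour


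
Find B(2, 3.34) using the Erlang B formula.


B(N,A) = (A^N/N!) / sum(A^k/k!, k=0..N) with N=2, A=3.34 = 0.5624

0.5624


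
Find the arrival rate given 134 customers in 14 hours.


lambda = total arrivals / time = 134 / 14 = 9.57 per hour

9.57 per hour


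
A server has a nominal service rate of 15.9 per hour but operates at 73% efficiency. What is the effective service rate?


Effective rate = mu * efficiency = 15.9 * 0.73 = 11.61 per hour

11.61 per hour


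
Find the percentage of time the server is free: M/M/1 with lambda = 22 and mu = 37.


Idle fraction = (1 - rho) * 100 = (1 - 22/37) * 100 = 40.5%

40.5%


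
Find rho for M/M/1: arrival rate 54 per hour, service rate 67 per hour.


rho = lambda/mu = 54/67 = 0.806

0.806


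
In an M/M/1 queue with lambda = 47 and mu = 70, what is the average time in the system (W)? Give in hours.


W = 1/(mu - lambda) = 1/(70 - 47) = 0.0435 hours

0.0435 hours


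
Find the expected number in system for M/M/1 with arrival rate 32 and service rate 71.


rho = 32/71; L = rho/(1-rho) = 0.82

0.82


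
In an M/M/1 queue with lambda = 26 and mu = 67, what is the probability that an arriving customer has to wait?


P(wait) = rho = lambda/mu = 26/67 = 0.3881

0.3881


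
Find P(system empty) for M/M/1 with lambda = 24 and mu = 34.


P0 = 1 - rho = 1 - 24/34 = 0.2941

0.2941


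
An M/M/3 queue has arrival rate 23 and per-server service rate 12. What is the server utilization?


rho = lambda/(c*mu) = 23/(3*12) = 0.6389

0.6389


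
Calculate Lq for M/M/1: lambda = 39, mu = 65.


rho = 39/65; Lq = rho^2/(1-rho) = 0.9

0.9


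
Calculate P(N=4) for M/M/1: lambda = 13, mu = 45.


rho = 13/45; P(n) = (1-rho)*rho^n = (1-13/45)*(13/45)^4 = 0.005

0.005


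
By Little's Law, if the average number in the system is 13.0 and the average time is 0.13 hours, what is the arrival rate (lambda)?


lambda = L / W = 13.0 / 0.13 = 100.0 per hour

100.0 per hour


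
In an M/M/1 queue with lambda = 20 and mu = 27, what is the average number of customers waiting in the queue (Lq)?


rho = 20/27; Lq = rho^2/(1-rho) = 2.12

2.12


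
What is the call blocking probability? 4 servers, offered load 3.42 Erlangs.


B(N,A) = (A^N/N!) / sum(A^k/k!, k=0..N) with N=4, A=3.42 = 0.2518

0.2518


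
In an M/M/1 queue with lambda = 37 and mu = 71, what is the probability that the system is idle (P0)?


P0 = 1 - rho = 1 - 37/71 = 0.4789

0.4789


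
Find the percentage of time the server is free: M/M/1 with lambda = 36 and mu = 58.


Idle fraction = (1 - rho) * 100 = (1 - 36/58) * 100 = 37.9%

37.9%


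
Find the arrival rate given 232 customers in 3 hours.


lambda = total arrivals / time = 232 / 3 = 77.33 per hour

77.33 per hour


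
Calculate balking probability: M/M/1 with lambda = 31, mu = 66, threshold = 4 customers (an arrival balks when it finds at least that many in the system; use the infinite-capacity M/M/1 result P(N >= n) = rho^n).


P(N >= 4) = rho^4 = (31/66)^4 = 0.0487

0.0487


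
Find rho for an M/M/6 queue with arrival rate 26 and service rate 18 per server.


rho = lambda/(c*mu) = 26/(6*18) = 0.2407

0.2407


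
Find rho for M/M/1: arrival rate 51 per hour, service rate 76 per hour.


rho = lambda/mu = 51/76 = 0.6711

0.6711


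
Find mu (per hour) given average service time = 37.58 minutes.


mu = 60 / avg_service_time = 60 / 37.58 = 1.6 per hour

1.6 per hour


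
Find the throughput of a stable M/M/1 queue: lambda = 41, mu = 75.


For a stable queue (lambda < mu), throughput = lambda = 41 per hour

41 per hour


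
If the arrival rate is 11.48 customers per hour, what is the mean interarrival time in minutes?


Mean interarrival time = 60/lambda = 60/11.48 = 5.23 minutes

5.23 minutes


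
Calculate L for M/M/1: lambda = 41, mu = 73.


rho = 41/73; L = rho/(1-rho) = 1.28

1.28


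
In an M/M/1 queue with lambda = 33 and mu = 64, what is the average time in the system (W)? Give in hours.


W = 1/(mu - lambda) = 1/(64 - 33) = 0.0323 hours

0.0323 hours


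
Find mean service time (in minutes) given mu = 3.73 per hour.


Mean service time = 60/mu = 60/3.73 = 16.09 minutes

16.09 minutes


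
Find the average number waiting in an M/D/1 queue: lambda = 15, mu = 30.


M/D/1: Lq = rho^2 / (2*(1-rho)) where rho = 15/30; Lq = 0.25

0.25


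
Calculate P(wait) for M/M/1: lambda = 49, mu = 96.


P(wait) = rho = lambda/mu = 49/96 = 0.5104

0.5104


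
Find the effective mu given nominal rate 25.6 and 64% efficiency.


Effective rate = mu * efficiency = 25.6 * 0.64 = 16.38 per hour

16.38 per hour


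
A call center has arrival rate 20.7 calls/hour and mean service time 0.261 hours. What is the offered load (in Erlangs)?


Offered load a = lambda * E[S] = 20.7 * 0.261 = 5.4 Erlangs

5.4 Erlangs


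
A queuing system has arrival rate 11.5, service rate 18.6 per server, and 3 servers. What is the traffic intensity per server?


rho = lambda / (c * mu) = 11.5 / (3 * 18.6) = 0.2061

0.2061


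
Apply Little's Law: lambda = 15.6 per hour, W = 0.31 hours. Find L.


L = lambda * W = 15.6 * 0.31 = 4.84

4.84


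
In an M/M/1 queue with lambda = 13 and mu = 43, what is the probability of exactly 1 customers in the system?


rho = 13/43; P(n) = (1-rho)*rho^n = (1-13/43)*(13/43)^1 = 0.2109

0.2109


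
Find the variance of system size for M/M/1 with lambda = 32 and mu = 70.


rho = 32/70; Var(N) = rho/(1-rho)^2 = 1.55

1.55


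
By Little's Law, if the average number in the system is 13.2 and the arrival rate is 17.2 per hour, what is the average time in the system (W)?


W = L / lambda = 13.2 / 17.2 = 0.7674 hours

0.7674 hours


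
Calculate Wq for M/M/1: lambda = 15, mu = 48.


rho = 15/48; Wq = rho/(mu - lambda) = 0.0095 hours

0.0095 hours


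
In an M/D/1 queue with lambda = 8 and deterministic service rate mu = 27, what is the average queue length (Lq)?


M/D/1: Lq = rho^2 / (2*(1-rho)) where rho = 8/27; Lq = 0.06

0.06


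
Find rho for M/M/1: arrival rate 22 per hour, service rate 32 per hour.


rho = lambda/mu = 22/32 = 0.6875

0.6875


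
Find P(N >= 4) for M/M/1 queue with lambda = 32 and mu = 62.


P(N >= 4) = rho^4 = (32/62)^4 = 0.071

0.071


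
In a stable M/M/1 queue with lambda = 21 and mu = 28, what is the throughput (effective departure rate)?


For a stable queue (lambda < mu), throughput = lambda = 21 per hour

21 per hour


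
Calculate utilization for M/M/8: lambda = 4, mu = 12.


rho = lambda/(c*mu) = 4/(8*12) = 0.0417

0.0417


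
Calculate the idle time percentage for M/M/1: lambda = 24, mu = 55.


Idle fraction = (1 - rho) * 100 = (1 - 24/55) * 100 = 56.4%

56.4%


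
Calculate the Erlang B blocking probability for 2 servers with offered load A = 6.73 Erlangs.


B(N,A) = (A^N/N!) / sum(A^k/k!, k=0..N) with N=2, A=6.73 = 0.7455

0.7455


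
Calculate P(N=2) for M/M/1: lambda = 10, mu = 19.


rho = 10/19; P(n) = (1-rho)*rho^n = (1-10/19)*(10/19)^2 = 0.1312

0.1312


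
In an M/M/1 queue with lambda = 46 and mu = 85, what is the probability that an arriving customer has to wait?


P(wait) = rho = lambda/mu = 46/85 = 0.5412

0.5412


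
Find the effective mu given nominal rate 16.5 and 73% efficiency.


Effective rate = mu * efficiency = 16.5 * 0.73 = 12.05 per hour

12.05 per hour


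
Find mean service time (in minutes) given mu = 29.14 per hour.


Mean service time = 60/mu = 60/29.14 = 2.06 minutes

2.06 minutes


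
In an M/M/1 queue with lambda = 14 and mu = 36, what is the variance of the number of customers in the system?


rho = 14/36; Var(N) = rho/(1-rho)^2 = 1.04

1.04


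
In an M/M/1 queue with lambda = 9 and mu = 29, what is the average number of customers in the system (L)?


rho = 9/29; L = rho/(1-rho) = 0.45

0.45


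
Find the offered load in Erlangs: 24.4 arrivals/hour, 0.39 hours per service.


Offered load a = lambda * E[S] = 24.4 * 0.39 = 9.52 Erlangs

9.52 Erlangs


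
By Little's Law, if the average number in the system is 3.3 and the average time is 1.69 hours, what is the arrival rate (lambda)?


lambda = L / W = 3.3 / 1.69 = 1.95 per hour

1.95 per hour


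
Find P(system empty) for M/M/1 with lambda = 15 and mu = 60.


P0 = 1 - rho = 1 - 15/60 = 0.75

0.75


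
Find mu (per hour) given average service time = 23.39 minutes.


mu = 60 / avg_service_time = 60 / 23.39 = 2.57 per hour

2.57 per hour


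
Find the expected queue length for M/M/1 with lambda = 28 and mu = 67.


rho = 28/67; Lq = rho^2/(1-rho) = 0.3

0.3


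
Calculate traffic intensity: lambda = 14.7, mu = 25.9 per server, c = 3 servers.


rho = lambda / (c * mu) = 14.7 / (3 * 25.9) = 0.1892

0.1892


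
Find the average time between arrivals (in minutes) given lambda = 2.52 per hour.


Mean interarrival time = 60/lambda = 60/2.52 = 23.81 minutes

23.81 minutes


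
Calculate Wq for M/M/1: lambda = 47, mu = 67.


rho = 47/67; Wq = rho/(mu - lambda) = 0.0351 hours

0.0351 hours


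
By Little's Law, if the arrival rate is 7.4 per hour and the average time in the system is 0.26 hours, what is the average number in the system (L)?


L = lambda * W = 7.4 * 0.26 = 1.92

1.92


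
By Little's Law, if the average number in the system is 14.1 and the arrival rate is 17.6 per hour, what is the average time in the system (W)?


W = L / lambda = 14.1 / 17.6 = 0.8011 hours

0.8011 hours


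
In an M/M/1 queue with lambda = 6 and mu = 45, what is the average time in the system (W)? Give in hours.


W = 1/(mu - lambda) = 1/(45 - 6) = 0.0256 hours

0.0256 hours


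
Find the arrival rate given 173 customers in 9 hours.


lambda = total arrivals / time = 173 / 9 = 19.22 per hour

19.22 per hour


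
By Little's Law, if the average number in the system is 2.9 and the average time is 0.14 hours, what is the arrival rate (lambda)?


lambda = L / W = 2.9 / 0.14 = 20.71 per hour

20.71 per hour


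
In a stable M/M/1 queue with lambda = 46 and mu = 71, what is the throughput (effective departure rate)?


For a stable queue (lambda < mu), throughput = lambda = 46 per hour

46 per hour


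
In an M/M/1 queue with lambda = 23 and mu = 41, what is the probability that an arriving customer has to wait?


P(wait) = rho = lambda/mu = 23/41 = 0.561

0.561


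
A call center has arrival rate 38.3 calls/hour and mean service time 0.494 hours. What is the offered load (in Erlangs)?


Offered load a = lambda * E[S] = 38.3 * 0.494 = 18.92 Erlangs

18.92 Erlangs


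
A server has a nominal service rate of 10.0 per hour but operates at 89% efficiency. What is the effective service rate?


Effective rate = mu * efficiency = 10.0 * 0.89 = 8.9 per hour

8.9 per hour


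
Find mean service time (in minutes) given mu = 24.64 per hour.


Mean service time = 60/mu = 60/24.64 = 2.44 minutes

2.44 minutes


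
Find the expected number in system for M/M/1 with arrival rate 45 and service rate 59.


rho = 45/59; L = rho/(1-rho) = 3.21

3.21


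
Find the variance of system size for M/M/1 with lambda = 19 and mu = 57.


rho = 19/57; Var(N) = rho/(1-rho)^2 = 0.75

0.75


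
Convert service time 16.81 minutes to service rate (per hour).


mu = 60 / avg_service_time = 60 / 16.81 = 3.57 per hour

3.57 per hour


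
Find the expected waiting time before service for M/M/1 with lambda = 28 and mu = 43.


rho = 28/43; Wq = rho/(mu - lambda) = 0.0434 hours

0.0434 hours


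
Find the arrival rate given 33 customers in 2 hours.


lambda = total arrivals / time = 33 / 2 = 16.5 per hour

16.5 per hour


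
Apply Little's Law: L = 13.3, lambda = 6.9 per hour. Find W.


W = L / lambda = 13.3 / 6.9 = 1.9275 hours

1.9275 hours


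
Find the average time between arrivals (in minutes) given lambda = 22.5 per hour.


Mean interarrival time = 60/lambda = 60/22.5 = 2.67 minutes

2.67 minutes


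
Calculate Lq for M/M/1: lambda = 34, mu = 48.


rho = 34/48; Lq = rho^2/(1-rho) = 1.72

1.72


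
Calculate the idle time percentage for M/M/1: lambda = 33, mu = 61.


Idle fraction = (1 - rho) * 100 = (1 - 33/61) * 100 = 45.9%

45.9%


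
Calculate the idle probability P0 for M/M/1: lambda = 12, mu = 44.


P0 = 1 - rho = 1 - 12/44 = 0.7273

0.7273


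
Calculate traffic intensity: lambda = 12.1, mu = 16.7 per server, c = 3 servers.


rho = lambda / (c * mu) = 12.1 / (3 * 16.7) = 0.2415

0.2415


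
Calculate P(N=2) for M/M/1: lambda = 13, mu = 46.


rho = 13/46; P(n) = (1-rho)*rho^n = (1-13/46)*(13/46)^2 = 0.0573

0.0573


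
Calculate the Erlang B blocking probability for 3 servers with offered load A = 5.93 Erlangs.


B(N,A) = (A^N/N!) / sum(A^k/k!, k=0..N) with N=3, A=5.93 = 0.5864

0.5864


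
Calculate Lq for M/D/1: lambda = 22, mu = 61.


M/D/1: Lq = rho^2 / (2*(1-rho)) where rho = 22/61; Lq = 0.1

0.1


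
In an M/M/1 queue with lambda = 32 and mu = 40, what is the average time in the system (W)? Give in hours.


W = 1/(mu - lambda) = 1/(40 - 32) = 0.125 hours

0.125 hours


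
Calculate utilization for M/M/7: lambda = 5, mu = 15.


rho = lambda/(c*mu) = 5/(7*15) = 0.0476

0.0476


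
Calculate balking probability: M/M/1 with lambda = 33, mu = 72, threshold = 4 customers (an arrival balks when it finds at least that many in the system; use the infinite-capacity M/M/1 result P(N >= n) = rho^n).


P(N >= 4) = rho^4 = (33/72)^4 = 0.0441

0.0441


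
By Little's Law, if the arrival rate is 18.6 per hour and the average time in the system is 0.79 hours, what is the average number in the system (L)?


L = lambda * W = 18.6 * 0.79 = 14.69

14.69


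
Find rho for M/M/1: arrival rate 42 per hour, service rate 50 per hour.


rho = lambda/mu = 42/50 = 0.84

0.84


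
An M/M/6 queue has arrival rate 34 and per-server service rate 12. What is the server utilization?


rho = lambda/(c*mu) = 34/(6*12) = 0.4722

0.4722


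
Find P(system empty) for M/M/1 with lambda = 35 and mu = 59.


P0 = 1 - rho = 1 - 35/59 = 0.4068

0.4068


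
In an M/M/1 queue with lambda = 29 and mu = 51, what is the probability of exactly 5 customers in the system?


rho = 29/51; P(n) = (1-rho)*rho^n = (1-29/51)*(29/51)^5 = 0.0256

0.0256


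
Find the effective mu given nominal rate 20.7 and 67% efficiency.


Effective rate = mu * efficiency = 20.7 * 0.67 = 13.87 per hour

13.87 per hour


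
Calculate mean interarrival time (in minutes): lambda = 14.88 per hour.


Mean interarrival time = 60/lambda = 60/14.88 = 4.03 minutes

4.03 minutes


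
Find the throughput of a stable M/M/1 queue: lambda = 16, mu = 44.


For a stable queue (lambda < mu), throughput = lambda = 16 per hour

16 per hour


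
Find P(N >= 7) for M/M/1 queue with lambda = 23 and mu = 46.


P(N >= 7) = rho^7 = (23/46)^7 = 0.0078

0.0078


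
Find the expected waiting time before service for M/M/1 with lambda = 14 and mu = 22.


rho = 14/22; Wq = rho/(mu - lambda) = 0.0795 hours

0.0795 hours


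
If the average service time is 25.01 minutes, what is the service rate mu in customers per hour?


mu = 60 / avg_service_time = 60 / 25.01 = 2.4 per hour

2.4 per hour


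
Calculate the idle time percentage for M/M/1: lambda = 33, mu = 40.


Idle fraction = (1 - rho) * 100 = (1 - 33/40) * 100 = 17.5%

17.5%


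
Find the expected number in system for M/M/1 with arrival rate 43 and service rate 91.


rho = 43/91; L = rho/(1-rho) = 0.9

0.9


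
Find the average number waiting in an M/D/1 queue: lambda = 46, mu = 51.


M/D/1: Lq = rho^2 / (2*(1-rho)) where rho = 46/51; Lq = 4.15

4.15


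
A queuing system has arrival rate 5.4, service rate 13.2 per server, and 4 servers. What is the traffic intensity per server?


rho = lambda / (c * mu) = 5.4 / (4 * 13.2) = 0.1023

0.1023


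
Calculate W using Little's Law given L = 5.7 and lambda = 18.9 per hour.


W = L / lambda = 5.7 / 18.9 = 0.3016 hours

0.3016 hours


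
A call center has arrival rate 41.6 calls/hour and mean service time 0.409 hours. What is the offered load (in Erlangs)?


Offered load a = lambda * E[S] = 41.6 * 0.409 = 17.01 Erlangs

17.01 Erlangs


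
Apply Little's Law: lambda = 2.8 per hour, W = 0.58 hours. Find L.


L = lambda * W = 2.8 * 0.58 = 1.62

1.62


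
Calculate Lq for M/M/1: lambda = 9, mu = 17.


rho = 9/17; Lq = rho^2/(1-rho) = 0.6

0.6


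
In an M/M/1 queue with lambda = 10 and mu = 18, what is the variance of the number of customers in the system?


rho = 10/18; Var(N) = rho/(1-rho)^2 = 2.81

2.81


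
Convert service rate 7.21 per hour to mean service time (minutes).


Mean service time = 60/mu = 60/7.21 = 8.32 minutes

8.32 minutes


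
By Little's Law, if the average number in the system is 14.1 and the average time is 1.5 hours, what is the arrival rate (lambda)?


lambda = L / W = 14.1 / 1.5 = 9.4 per hour

9.4 per hour


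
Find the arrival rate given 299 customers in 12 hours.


lambda = total arrivals / time = 299 / 12 = 24.92 per hour

24.92 per hour


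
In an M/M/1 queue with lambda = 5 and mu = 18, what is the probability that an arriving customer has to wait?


P(wait) = rho = lambda/mu = 5/18 = 0.2778

0.2778


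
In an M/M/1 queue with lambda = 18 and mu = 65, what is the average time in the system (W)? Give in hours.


W = 1/(mu - lambda) = 1/(65 - 18) = 0.0213 hours

0.0213 hours


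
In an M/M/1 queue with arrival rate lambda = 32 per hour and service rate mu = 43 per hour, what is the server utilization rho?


rho = lambda/mu = 32/43 = 0.7442

0.7442


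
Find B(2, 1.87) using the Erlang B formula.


B(N,A) = (A^N/N!) / sum(A^k/k!, k=0..N) with N=2, A=1.87 = 0.3786

0.3786


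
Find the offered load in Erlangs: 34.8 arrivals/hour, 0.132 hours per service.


Offered load a = lambda * E[S] = 34.8 * 0.132 = 4.59 Erlangs

4.59 Erlangs


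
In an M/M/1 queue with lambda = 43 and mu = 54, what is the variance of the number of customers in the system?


rho = 43/54; Var(N) = rho/(1-rho)^2 = 19.19

19.19


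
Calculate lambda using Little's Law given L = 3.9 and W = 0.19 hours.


lambda = L / W = 3.9 / 0.19 = 20.53 per hour

20.53 per hour


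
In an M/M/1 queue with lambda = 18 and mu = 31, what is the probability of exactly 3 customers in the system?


rho = 18/31; P(n) = (1-rho)*rho^n = (1-18/31)*(18/31)^3 = 0.0821

0.0821


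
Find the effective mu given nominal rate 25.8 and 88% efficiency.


Effective rate = mu * efficiency = 25.8 * 0.88 = 22.7 per hour

22.7 per hour


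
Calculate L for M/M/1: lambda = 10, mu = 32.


rho = 10/32; L = rho/(1-rho) = 0.45

0.45


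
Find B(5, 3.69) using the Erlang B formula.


B(N,A) = (A^N/N!) / sum(A^k/k!, k=0..N) with N=5, A=3.69 = 0.1712

0.1712


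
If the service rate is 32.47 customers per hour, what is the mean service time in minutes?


Mean service time = 60/mu = 60/32.47 = 1.85 minutes

1.85 minutes


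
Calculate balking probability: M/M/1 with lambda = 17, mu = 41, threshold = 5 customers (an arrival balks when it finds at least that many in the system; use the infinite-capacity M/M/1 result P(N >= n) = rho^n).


P(N >= 5) = rho^5 = (17/41)^5 = 0.0123

0.0123


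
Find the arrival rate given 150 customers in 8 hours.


lambda = total arrivals / time = 150 / 8 = 18.75 per hour

18.75 per hour


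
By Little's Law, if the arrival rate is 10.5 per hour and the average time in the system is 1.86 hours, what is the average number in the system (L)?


L = lambda * W = 10.5 * 1.86 = 19.53

19.53


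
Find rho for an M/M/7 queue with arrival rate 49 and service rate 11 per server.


rho = lambda/(c*mu) = 49/(7*11) = 0.6364

0.6364


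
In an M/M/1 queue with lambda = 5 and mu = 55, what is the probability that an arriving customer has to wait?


P(wait) = rho = lambda/mu = 5/55 = 0.0909

0.0909


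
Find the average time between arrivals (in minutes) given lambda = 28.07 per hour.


Mean interarrival time = 60/lambda = 60/28.07 = 2.14 minutes

2.14 minutes


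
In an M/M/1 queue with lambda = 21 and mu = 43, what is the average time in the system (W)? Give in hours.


W = 1/(mu - lambda) = 1/(43 - 21) = 0.0455 hours

0.0455 hours


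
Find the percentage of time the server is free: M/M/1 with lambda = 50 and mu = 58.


Idle fraction = (1 - rho) * 100 = (1 - 50/58) * 100 = 13.8%

13.8%


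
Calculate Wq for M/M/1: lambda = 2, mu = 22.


rho = 2/22; Wq = rho/(mu - lambda) = 0.0045 hours

0.0045 hours


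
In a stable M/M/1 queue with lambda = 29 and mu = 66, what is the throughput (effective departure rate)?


For a stable queue (lambda < mu), throughput = lambda = 29 per hour

29 per hour


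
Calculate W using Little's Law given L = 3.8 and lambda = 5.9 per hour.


W = L / lambda = 3.8 / 5.9 = 0.6441 hours

0.6441 hours


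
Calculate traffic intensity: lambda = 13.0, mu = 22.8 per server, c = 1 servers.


rho = lambda / (c * mu) = 13.0 / (1 * 22.8) = 0.5702

0.5702


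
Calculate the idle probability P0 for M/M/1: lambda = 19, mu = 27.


P0 = 1 - rho = 1 - 19/27 = 0.2963

0.2963


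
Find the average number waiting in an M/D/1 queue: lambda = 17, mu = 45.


M/D/1: Lq = rho^2 / (2*(1-rho)) where rho = 17/45; Lq = 0.11

0.11


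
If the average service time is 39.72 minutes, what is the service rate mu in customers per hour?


mu = 60 / avg_service_time = 60 / 39.72 = 1.51 per hour

1.51 per hour


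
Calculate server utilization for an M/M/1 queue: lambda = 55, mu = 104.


rho = lambda/mu = 55/104 = 0.5288

0.5288


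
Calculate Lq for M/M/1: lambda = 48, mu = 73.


rho = 48/73; Lq = rho^2/(1-rho) = 1.26

1.26


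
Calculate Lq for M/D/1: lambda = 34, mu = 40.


M/D/1: Lq = rho^2 / (2*(1-rho)) where rho = 34/40; Lq = 2.41

2.41


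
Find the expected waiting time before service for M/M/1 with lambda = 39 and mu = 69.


rho = 39/69; Wq = rho/(mu - lambda) = 0.0188 hours

0.0188 hours


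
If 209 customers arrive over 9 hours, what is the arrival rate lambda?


lambda = total arrivals / time = 209 / 9 = 23.22 per hour

23.22 per hour


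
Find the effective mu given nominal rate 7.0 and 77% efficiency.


Effective rate = mu * efficiency = 7.0 * 0.77 = 5.39 per hour

5.39 per hour


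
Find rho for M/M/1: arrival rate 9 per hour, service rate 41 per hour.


rho = lambda/mu = 9/41 = 0.2195

0.2195


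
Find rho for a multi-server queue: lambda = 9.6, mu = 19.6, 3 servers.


rho = lambda / (c * mu) = 9.6 / (3 * 19.6) = 0.1633

0.1633


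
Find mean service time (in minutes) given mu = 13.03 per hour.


Mean service time = 60/mu = 60/13.03 = 4.6 minutes

4.6 minutes


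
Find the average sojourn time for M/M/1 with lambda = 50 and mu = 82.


W = 1/(mu - lambda) = 1/(82 - 50) = 0.0313 hours

0.0313 hours


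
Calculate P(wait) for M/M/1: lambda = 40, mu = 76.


P(wait) = rho = lambda/mu = 40/76 = 0.5263

0.5263


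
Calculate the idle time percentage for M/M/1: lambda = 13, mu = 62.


Idle fraction = (1 - rho) * 100 = (1 - 13/62) * 100 = 79.0%

79.0%


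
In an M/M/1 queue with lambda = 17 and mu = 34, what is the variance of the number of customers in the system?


rho = 17/34; Var(N) = rho/(1-rho)^2 = 2.0

2.0


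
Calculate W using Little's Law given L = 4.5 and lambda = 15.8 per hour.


W = L / lambda = 4.5 / 15.8 = 0.2848 hours

0.2848 hours


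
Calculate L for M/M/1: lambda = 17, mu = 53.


rho = 17/53; L = rho/(1-rho) = 0.47

0.47


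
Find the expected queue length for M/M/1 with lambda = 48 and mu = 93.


rho = 48/93; Lq = rho^2/(1-rho) = 0.55

0.55


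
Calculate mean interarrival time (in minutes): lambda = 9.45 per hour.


Mean interarrival time = 60/lambda = 60/9.45 = 6.35 minutes

6.35 minutes


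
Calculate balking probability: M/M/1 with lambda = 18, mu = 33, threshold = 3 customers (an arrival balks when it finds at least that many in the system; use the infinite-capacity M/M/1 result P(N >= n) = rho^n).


P(N >= 3) = rho^3 = (18/33)^3 = 0.1623

0.1623


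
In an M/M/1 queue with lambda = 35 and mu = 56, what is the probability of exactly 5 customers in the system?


rho = 35/56; P(n) = (1-rho)*rho^n = (1-35/56)*(35/56)^5 = 0.0358

0.0358


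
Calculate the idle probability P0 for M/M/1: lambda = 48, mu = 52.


P0 = 1 - rho = 1 - 48/52 = 0.0769

0.0769


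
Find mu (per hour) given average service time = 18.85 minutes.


mu = 60 / avg_service_time = 60 / 18.85 = 3.18 per hour

3.18 per hour


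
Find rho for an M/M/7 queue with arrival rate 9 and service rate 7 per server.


rho = lambda/(c*mu) = 9/(7*7) = 0.1837

0.1837


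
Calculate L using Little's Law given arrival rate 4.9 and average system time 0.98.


L = lambda * W = 4.9 * 0.98 = 4.8

4.8


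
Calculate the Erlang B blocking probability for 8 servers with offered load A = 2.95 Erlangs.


B(N,A) = (A^N/N!) / sum(A^k/k!, k=0..N) with N=8, A=2.95 = 0.0075

0.0075


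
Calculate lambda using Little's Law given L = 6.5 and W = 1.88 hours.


lambda = L / W = 6.5 / 1.88 = 3.46 per hour

3.46 per hour


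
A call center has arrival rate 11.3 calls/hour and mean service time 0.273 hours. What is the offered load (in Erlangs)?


Offered load a = lambda * E[S] = 11.3 * 0.273 = 3.08 Erlangs

3.08 Erlangs


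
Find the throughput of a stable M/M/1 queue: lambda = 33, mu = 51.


For a stable queue (lambda < mu), throughput = lambda = 33 per hour

33 per hour


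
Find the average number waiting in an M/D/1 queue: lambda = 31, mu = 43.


M/D/1: Lq = rho^2 / (2*(1-rho)) where rho = 31/43; Lq = 0.93

0.93


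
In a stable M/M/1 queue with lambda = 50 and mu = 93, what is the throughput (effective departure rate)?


For a stable queue (lambda < mu), throughput = lambda = 50 per hour

50 per hour


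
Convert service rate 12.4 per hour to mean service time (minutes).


Mean service time = 60/mu = 60/12.4 = 4.84 minutes

4.84 minutes


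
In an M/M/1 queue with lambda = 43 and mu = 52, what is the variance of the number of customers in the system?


rho = 43/52; Var(N) = rho/(1-rho)^2 = 27.6

27.6


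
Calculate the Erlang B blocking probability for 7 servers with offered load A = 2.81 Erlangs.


B(N,A) = (A^N/N!) / sum(A^k/k!, k=0..N) with N=7, A=2.81 = 0.0167

0.0167


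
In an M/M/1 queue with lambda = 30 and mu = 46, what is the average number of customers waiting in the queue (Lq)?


rho = 30/46; Lq = rho^2/(1-rho) = 1.22

1.22


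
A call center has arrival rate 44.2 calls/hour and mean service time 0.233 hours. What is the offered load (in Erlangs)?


Offered load a = lambda * E[S] = 44.2 * 0.233 = 10.3 Erlangs

10.3 Erlangs


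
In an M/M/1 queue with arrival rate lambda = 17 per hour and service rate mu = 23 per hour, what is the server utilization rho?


rho = lambda/mu = 17/23 = 0.7391

0.7391


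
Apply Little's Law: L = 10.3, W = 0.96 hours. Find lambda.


lambda = L / W = 10.3 / 0.96 = 10.73 per hour

10.73 per hour


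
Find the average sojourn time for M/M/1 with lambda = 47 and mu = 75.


W = 1/(mu - lambda) = 1/(75 - 47) = 0.0357 hours

0.0357 hours


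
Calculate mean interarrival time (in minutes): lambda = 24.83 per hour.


Mean interarrival time = 60/lambda = 60/24.83 = 2.42 minutes

2.42 minutes


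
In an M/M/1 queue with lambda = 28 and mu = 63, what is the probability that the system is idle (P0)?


P0 = 1 - rho = 1 - 28/63 = 0.5556

0.5556


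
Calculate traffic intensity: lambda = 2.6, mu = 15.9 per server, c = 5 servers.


rho = lambda / (c * mu) = 2.6 / (5 * 15.9) = 0.0327

0.0327


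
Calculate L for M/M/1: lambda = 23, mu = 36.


rho = 23/36; L = rho/(1-rho) = 1.77

1.77


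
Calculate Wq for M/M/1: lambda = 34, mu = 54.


rho = 34/54; Wq = rho/(mu - lambda) = 0.0315 hours

0.0315 hours


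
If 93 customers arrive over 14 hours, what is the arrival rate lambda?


lambda = total arrivals / time = 93 / 14 = 6.64 per hour

6.64 per hour


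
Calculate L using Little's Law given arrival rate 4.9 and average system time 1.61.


L = lambda * W = 4.9 * 1.61 = 7.89

7.89


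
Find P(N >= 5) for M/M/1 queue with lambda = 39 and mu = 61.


P(N >= 5) = rho^5 = (39/61)^5 = 0.1068

0.1068


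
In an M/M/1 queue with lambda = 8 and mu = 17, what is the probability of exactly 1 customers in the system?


rho = 8/17; P(n) = (1-rho)*rho^n = (1-8/17)*(8/17)^1 = 0.2491

0.2491


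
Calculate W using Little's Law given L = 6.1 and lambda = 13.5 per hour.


W = L / lambda = 6.1 / 13.5 = 0.4519 hours

0.4519 hours


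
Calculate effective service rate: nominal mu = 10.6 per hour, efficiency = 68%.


Effective rate = mu * efficiency = 10.6 * 0.68 = 7.21 per hour

7.21 per hour


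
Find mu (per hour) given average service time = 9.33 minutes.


mu = 60 / avg_service_time = 60 / 9.33 = 6.43 per hour

6.43 per hour


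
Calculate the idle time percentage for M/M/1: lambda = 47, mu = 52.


Idle fraction = (1 - rho) * 100 = (1 - 47/52) * 100 = 9.6%

9.6%


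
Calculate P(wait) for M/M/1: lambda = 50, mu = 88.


P(wait) = rho = lambda/mu = 50/88 = 0.5682

0.5682


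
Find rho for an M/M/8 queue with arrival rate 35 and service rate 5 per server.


rho = lambda/(c*mu) = 35/(8*5) = 0.875

0.875


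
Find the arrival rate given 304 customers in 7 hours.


lambda = total arrivals / time = 304 / 7 = 43.43 per hour

43.43 per hour


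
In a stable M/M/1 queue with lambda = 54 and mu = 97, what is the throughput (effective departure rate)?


For a stable queue (lambda < mu), throughput = lambda = 54 per hour

54 per hour


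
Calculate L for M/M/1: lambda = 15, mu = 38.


rho = 15/38; L = rho/(1-rho) = 0.65

0.65


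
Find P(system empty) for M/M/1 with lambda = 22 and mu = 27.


P0 = 1 - rho = 1 - 22/27 = 0.1852

0.1852


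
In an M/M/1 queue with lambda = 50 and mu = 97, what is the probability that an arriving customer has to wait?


P(wait) = rho = lambda/mu = 50/97 = 0.5155

0.5155


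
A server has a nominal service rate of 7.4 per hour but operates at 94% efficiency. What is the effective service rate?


Effective rate = mu * efficiency = 7.4 * 0.94 = 6.96 per hour

6.96 per hour


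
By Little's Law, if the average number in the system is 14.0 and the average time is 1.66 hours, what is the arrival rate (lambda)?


lambda = L / W = 14.0 / 1.66 = 8.43 per hour

8.43 per hour


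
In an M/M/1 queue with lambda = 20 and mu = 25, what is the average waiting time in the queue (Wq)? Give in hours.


rho = 20/25; Wq = rho/(mu - lambda) = 0.16 hours

0.16 hours


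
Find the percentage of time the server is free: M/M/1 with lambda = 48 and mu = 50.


Idle fraction = (1 - rho) * 100 = (1 - 48/50) * 100 = 4.0%

4.0%


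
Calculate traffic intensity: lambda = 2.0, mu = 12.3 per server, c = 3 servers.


rho = lambda / (c * mu) = 2.0 / (3 * 12.3) = 0.0542

0.0542


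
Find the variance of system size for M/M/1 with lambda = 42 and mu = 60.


rho = 42/60; Var(N) = rho/(1-rho)^2 = 7.78

7.78


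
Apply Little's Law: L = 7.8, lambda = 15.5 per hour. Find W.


W = L / lambda = 7.8 / 15.5 = 0.5032 hours

0.5032 hours


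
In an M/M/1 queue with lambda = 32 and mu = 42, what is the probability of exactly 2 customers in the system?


rho = 32/42; P(n) = (1-rho)*rho^n = (1-32/42)*(32/42)^2 = 0.1382

0.1382


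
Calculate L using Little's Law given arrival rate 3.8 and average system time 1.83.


L = lambda * W = 3.8 * 1.83 = 6.95

6.95


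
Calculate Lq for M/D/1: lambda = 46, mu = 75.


M/D/1: Lq = rho^2 / (2*(1-rho)) where rho = 46/75; Lq = 0.49

0.49


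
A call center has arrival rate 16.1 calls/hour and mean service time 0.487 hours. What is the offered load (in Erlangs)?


Offered load a = lambda * E[S] = 16.1 * 0.487 = 7.84 Erlangs

7.84 Erlangs


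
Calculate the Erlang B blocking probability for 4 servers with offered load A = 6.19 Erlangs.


B(N,A) = (A^N/N!) / sum(A^k/k!, k=0..N) with N=4, A=6.19 = 0.4815

0.4815


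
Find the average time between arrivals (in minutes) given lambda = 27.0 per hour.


Mean interarrival time = 60/lambda = 60/27.0 = 2.22 minutes

2.22 minutes


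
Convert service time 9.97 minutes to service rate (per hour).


mu = 60 / avg_service_time = 60 / 9.97 = 6.02 per hour

6.02 per hour


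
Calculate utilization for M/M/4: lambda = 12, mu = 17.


rho = lambda/(c*mu) = 12/(4*17) = 0.1765

0.1765


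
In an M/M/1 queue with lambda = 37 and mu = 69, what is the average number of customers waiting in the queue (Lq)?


rho = 37/69; Lq = rho^2/(1-rho) = 0.62

0.62


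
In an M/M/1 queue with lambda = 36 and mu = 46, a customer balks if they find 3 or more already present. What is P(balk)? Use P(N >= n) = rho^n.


P(N >= 3) = rho^3 = (36/46)^3 = 0.4793

0.4793


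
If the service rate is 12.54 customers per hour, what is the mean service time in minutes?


Mean service time = 60/mu = 60/12.54 = 4.78 minutes

4.78 minutes


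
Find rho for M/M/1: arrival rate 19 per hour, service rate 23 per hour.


rho = lambda/mu = 19/23 = 0.8261

0.8261


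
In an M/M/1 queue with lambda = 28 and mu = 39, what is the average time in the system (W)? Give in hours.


W = 1/(mu - lambda) = 1/(39 - 28) = 0.0909 hours

0.0909 hours


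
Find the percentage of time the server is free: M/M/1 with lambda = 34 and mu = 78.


Idle fraction = (1 - rho) * 100 = (1 - 34/78) * 100 = 56.4%

56.4%


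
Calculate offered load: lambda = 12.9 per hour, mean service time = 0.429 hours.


Offered load a = lambda * E[S] = 12.9 * 0.429 = 5.53 Erlangs

5.53 Erlangs


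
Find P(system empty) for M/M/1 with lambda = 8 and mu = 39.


P0 = 1 - rho = 1 - 8/39 = 0.7949

0.7949


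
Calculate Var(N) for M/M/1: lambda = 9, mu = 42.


rho = 9/42; Var(N) = rho/(1-rho)^2 = 0.35

0.35


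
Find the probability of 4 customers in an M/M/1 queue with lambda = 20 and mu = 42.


rho = 20/42; P(n) = (1-rho)*rho^n = (1-20/42)*(20/42)^4 = 0.0269

0.0269


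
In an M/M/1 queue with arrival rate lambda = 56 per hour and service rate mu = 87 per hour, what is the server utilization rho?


rho = lambda/mu = 56/87 = 0.6437

0.6437


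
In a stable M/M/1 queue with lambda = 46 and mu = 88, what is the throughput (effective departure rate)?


For a stable queue (lambda < mu), throughput = lambda = 46 per hour

46 per hour


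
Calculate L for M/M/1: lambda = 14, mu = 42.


rho = 14/42; L = rho/(1-rho) = 0.5

0.5


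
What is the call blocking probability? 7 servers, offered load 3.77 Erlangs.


B(N,A) = (A^N/N!) / sum(A^k/k!, k=0..N) with N=7, A=3.77 = 0.0515

0.0515


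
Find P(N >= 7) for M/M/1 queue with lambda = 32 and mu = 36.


P(N >= 7) = rho^7 = (32/36)^7 = 0.4385

0.4385


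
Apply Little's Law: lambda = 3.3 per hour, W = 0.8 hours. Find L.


L = lambda * W = 3.3 * 0.8 = 2.64

2.64


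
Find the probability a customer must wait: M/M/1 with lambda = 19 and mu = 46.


P(wait) = rho = lambda/mu = 19/46 = 0.413

0.413


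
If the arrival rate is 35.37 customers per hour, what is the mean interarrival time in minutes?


Mean interarrival time = 60/lambda = 60/35.37 = 1.7 minutes

1.7 minutes


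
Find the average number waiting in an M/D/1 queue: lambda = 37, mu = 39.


M/D/1: Lq = rho^2 / (2*(1-rho)) where rho = 37/39; Lq = 8.78

8.78


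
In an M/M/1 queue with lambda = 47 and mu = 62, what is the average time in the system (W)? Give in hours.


W = 1/(mu - lambda) = 1/(62 - 47) = 0.0667 hours

0.0667 hours


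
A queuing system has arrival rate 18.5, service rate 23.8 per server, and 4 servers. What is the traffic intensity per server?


rho = lambda / (c * mu) = 18.5 / (4 * 23.8) = 0.1943

0.1943


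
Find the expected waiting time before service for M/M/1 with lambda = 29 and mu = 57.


rho = 29/57; Wq = rho/(mu - lambda) = 0.0182 hours

0.0182 hours


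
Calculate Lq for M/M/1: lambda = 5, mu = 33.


rho = 5/33; Lq = rho^2/(1-rho) = 0.03

0.03


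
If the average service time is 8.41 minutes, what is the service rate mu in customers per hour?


mu = 60 / avg_service_time = 60 / 8.41 = 7.13 per hour

7.13 per hour


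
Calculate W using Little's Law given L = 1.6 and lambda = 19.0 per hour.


W = L / lambda = 1.6 / 19.0 = 0.0842 hours

0.0842 hours


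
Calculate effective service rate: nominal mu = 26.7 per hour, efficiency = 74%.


Effective rate = mu * efficiency = 26.7 * 0.74 = 19.76 per hour

19.76 per hour


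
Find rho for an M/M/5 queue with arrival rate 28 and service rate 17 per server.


rho = lambda/(c*mu) = 28/(5*17) = 0.3294

0.3294


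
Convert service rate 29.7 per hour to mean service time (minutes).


Mean service time = 60/mu = 60/29.7 = 2.02 minutes

2.02 minutes


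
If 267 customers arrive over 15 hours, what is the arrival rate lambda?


lambda = total arrivals / time = 267 / 15 = 17.8 per hour

17.8 per hour


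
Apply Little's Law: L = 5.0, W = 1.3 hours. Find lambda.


lambda = L / W = 5.0 / 1.3 = 3.85 per hour

3.85 per hour


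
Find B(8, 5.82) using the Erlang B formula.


B(N,A) = (A^N/N!) / sum(A^k/k!, k=0..N) with N=8, A=5.82 = 0.112

0.112


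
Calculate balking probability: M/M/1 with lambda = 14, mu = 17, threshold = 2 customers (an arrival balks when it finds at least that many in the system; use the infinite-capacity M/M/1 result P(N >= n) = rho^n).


P(N >= 2) = rho^2 = (14/17)^2 = 0.6782

0.6782


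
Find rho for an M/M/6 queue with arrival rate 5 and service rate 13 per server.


rho = lambda/(c*mu) = 5/(6*13) = 0.0641

0.0641


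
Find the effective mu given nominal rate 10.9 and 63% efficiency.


Effective rate = mu * efficiency = 10.9 * 0.63 = 6.87 per hour

6.87 per hour


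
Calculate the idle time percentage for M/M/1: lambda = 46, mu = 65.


Idle fraction = (1 - rho) * 100 = (1 - 46/65) * 100 = 29.2%

29.2%


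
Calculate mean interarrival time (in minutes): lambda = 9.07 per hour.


Mean interarrival time = 60/lambda = 60/9.07 = 6.62 minutes

6.62 minutes


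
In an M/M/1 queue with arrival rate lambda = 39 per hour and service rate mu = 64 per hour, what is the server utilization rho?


rho = lambda/mu = 39/64 = 0.6094

0.6094


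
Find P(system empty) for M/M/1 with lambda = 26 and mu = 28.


P0 = 1 - rho = 1 - 26/28 = 0.0714

0.0714


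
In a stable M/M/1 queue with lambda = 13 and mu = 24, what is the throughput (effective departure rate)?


For a stable queue (lambda < mu), throughput = lambda = 13 per hour

13 per hour


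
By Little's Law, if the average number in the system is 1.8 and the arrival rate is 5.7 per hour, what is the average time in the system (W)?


W = L / lambda = 1.8 / 5.7 = 0.3158 hours

0.3158 hours
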